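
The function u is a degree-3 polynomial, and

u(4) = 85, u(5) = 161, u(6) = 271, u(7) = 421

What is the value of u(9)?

Write u(m) = am³ + bm² + cm + d; the 4 given values yield a linear system in the 4 coefficients.
Solving, u(m) = m³ + 2m² - 3m + 1.
Then u(9) = 865.

865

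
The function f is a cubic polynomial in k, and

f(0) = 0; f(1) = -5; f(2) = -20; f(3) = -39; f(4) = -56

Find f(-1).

Write f(k) = ak³ + bk² + ck + d; the 5 given values yield a linear system in the 4 coefficients.
Solving, f(k) = k³ - 8k² + 2k.
Then f(-1) = -11.

-11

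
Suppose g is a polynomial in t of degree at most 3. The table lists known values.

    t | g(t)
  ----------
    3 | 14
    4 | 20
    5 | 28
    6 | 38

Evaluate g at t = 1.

First differences: 6, 8, 10. Second differences: 2, 2.
Level-2 differences are constant, so g has degree 2.
Fitting a degree-2 polynomial gives g(t) = t² - t + 8.
Then g(1) = 8.

8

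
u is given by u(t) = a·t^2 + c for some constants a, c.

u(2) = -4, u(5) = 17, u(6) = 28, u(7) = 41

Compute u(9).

73

From u(2) = -4 and u(5) = 17: 4a + c = -4 and 25a + c = 17.
Subtracting: 21a = 21, so a = 1; then c = -4 − 1·4 = -8.
So u(t) = 1t² − 8, and u(9) = 73.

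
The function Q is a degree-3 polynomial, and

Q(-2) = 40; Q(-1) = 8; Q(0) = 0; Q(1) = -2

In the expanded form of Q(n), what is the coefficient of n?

-2

Write Q(n) = an³ + bn² + cn + d; the 4 given values yield a linear system in the 4 coefficients.
Solving, Q(n) = -3n³ + 3n² - 2n.
The coefficient of n is -2.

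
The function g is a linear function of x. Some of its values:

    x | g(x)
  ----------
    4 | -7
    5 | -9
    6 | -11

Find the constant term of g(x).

1

First differences: -2, -2.
Level-1 differences are constant, so g has degree 1.
Fitting a degree-1 polynomial gives g(x) = -2x + 1.
The constant term is g(0) = 1.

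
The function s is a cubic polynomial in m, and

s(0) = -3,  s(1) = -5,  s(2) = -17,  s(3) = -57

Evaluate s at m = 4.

Write s(m) = am³ + bm² + cm + d; the 4 given values yield a linear system in the 4 coefficients.
Solving, s(m) = -3m³ + 4m² - 3m - 3.
Then s(4) = -143.

-143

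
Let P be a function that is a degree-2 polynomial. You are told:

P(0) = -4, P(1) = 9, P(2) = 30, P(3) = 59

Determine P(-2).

Write P(k) = ak² + bk + c; the 4 given values yield a linear system in the 3 coefficients.
Solving, P(k) = 4k² + 9k - 4.
Then P(-2) = -6.

-6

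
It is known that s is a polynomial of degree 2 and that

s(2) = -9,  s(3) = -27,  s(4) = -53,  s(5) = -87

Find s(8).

-237

Write s(n) = an² + bn + c; the 4 given values yield a linear system in the 3 coefficients.
Solving, s(n) = -4n² + 2n + 3.
Then s(8) = -237.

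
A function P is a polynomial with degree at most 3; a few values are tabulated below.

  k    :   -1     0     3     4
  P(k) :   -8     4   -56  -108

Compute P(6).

Write P(k) = ak³ + bk² + ck + d; the 4 given values yield a linear system in the 4 coefficients.
Solving, the leading coefficient vanishes, and P(k) = -8k² + 4k + 4.
Then P(6) = -260.

-260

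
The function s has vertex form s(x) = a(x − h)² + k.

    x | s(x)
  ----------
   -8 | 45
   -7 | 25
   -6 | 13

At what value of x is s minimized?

First differences -20, -12; second difference 8 = 2a, so a = 4.
Expanding, the x-coefficient is −2ah = -8h; matching it to the data gives h = -5, and then k = 9.
So s(x) = 4(x + 5)² + 9.
Hence h = -5.

-5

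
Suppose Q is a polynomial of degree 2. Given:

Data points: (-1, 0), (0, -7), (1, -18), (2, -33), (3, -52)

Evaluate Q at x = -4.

First differences: -7, -11, -15, -19. Second differences: -4, -4, -4.
Level-2 differences are constant, so Q has degree 2.
Fitting a degree-2 polynomial gives Q(x) = -2x² - 9x - 7.
Then Q(-4) = -3.

-3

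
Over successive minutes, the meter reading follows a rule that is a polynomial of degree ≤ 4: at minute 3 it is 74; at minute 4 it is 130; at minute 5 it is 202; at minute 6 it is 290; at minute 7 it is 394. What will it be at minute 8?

514

Write the value at x as Q(x).
First differences: 56, 72, 88, 104. Second differences: 16, 16, 16.
Level-2 differences are constant, so Q has degree 2.
Extending the table by one column gives the next first difference 120, so Q(8) = 394 + 120 = 514.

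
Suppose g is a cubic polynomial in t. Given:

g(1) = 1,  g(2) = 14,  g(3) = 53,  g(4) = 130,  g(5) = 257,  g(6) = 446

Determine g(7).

Write g(t) = at³ + bt² + ct + d; the 6 given values yield a linear system in the 4 coefficients.
Solving, g(t) = 2t³ + t² - 4t + 2.
Then g(7) = 709.

709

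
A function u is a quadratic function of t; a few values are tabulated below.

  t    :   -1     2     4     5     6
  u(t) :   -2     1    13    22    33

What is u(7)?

46

Write u(t) = at² + bt + c; the 5 given values yield a linear system in the 3 coefficients.
Solving, u(t) = t² - 3.
Then u(7) = 46.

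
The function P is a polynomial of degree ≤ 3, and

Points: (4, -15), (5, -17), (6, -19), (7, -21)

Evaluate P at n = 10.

First differences: -2, -2, -2.
Level-1 differences are constant, so P has degree 1.
Fitting a degree-1 polynomial gives P(n) = -2n - 7.
Then P(10) = -27.

-27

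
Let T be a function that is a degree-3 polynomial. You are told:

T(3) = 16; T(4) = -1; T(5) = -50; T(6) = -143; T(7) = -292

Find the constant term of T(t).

-5

First differences: -17, -49, -93, -149. Second differences: -32, -44, -56. Third differences: -12, -12.
Level-3 differences are constant, so T has degree 3.
Fitting a degree-3 polynomial gives T(t) = -2t³ + 8t² + t - 5.
The constant term is T(0) = -5.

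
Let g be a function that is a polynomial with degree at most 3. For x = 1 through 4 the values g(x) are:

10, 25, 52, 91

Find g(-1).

First differences: 15, 27, 39. Second differences: 12, 12.
Level-2 differences are constant, so g has degree 2.
Fitting a degree-2 polynomial gives g(x) = 6x² - 3x + 7.
Then g(-1) = 16.

16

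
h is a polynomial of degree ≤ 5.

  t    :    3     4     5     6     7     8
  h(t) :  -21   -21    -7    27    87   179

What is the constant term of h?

First differences: 0, 14, 34, 60, 92. Second differences: 14, 20, 26, 32. Third differences: 6, 6, 6.
Level-3 differences are constant, so h has degree 3.
Fitting a degree-3 polynomial gives h(t) = t³ - 5t² - 2t + 3.
The constant term is h(0) = 3.

3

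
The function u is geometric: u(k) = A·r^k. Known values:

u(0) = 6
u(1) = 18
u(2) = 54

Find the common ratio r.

Consecutive ratio: 18/6 = 3, and 54/18 = 3, so r = 3.
Then A·3^0 = 6 gives A = 6, and u(k) = 6·3^k.

3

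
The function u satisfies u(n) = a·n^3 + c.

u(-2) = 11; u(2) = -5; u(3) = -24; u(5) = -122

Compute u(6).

From u(-2) = 11 and u(2) = -5: -8a + c = 11 and 8a + c = -5.
Subtracting: 16a = -16, so a = -1; then c = 11 − (-1)·(-8) = 3.
So u(n) = -1n³ + 3, and u(6) = -213.

-213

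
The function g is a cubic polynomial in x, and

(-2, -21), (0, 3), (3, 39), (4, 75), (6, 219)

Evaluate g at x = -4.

Write g(x) = ax³ + bx² + cx + d; the 5 given values yield a linear system in the 4 coefficients.
Solving, g(x) = x³ - x² + 6x + 3.
Then g(-4) = -101.

-101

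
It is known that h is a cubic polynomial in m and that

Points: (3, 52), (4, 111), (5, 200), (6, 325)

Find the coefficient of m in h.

1

Write h(m) = am³ + bm² + cm + d; the 4 given values yield a linear system in the 4 coefficients.
Solving, h(m) = m³ + 3m² + m - 5.
The coefficient of m is 1.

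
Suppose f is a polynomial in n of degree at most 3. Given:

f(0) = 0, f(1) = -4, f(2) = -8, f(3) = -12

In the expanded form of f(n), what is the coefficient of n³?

0

First differences: -4, -4, -4.
Level-1 differences are constant, so f has degree 1.
Fitting a degree-1 polynomial gives f(n) = -4n.
The coefficient of n³ is 0.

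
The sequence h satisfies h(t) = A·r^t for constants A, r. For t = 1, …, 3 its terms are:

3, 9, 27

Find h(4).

81

Consecutive ratio: 9/3 = 3, and 27/9 = 3, so r = 3.
Then A·3^1 = 3 gives A = 1, and h(t) = 1·3^t.
h(4) = 1·3^4 = 81.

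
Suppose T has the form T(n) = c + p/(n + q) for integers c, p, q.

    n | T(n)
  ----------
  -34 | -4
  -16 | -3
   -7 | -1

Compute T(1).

(T(n) − c)(n + q) = p for each data point; the three points give a linear system in c and q, then p follows.
Solving: c = -5, q = -2, p = -36, so T(n) = -5 − 36/(n − 2).
Then T(1) = -5 − 36/(-1) = 31.

31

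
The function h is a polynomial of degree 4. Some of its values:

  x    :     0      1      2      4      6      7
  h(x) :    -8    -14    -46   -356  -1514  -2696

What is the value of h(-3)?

Write h(x) = ax^4 + bx³ + cx² + dx + e; the 6 given values yield a linear system in the 5 coefficients.
Solving, h(x) = -x^4 - 6x² + x - 8.
Then h(-3) = -146.

-146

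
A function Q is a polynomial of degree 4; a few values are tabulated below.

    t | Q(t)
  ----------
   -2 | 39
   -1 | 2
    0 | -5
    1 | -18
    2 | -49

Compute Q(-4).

467

Write Q(t) = at^4 + bt³ + ct² + dt + e; the 5 given values yield a linear system in the 5 coefficients.
Solving, Q(t) = t^4 - 4t³ - 4t² - 6t - 5.
Then Q(-4) = 467.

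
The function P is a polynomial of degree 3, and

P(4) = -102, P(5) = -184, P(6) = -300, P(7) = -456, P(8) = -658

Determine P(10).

-1224

First differences: -82, -116, -156, -202. Second differences: -34, -40, -46. Third differences: -6, -6.
Level-3 differences are constant, so P has degree 3.
Fitting a degree-3 polynomial gives P(m) = -m³ - 2m² - 3m + 6.
Then P(10) = -1224.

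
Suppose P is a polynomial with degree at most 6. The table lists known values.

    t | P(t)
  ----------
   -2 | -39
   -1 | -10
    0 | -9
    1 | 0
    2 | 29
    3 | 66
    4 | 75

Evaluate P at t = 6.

Write P(t) = at^6 + bt^5 + ct^4 + dt³ + et² + pt + q; the 7 given values yield a linear system in the 7 coefficients.
Solving, the top 2 coefficients vanish, and P(t) = -t^4 + 4t³ + 5t² + t - 9.
Then P(6) = -255.

-255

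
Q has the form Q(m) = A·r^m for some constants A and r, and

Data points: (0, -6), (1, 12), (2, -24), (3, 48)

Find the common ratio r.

-2

Consecutive ratio: 12/(-6) = -2, and -24/12 = -2, so r = -2.
Then A·(-2)^0 = -6 gives A = -6, and Q(m) = -6·(-2)^m.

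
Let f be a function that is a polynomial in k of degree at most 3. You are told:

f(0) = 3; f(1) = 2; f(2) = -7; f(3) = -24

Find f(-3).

-42

First differences: -1, -9, -17. Second differences: -8, -8.
Level-2 differences are constant, so f has degree 2.
Fitting a degree-2 polynomial gives f(k) = -4k² + 3k + 3.
Then f(-3) = -42.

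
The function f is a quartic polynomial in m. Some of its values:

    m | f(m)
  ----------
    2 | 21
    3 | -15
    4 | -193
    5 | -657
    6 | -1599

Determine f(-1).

Write f(m) = am^4 + bm³ + cm² + dm + e; the 5 given values yield a linear system in the 5 coefficients.
Solving, f(m) = -2m^4 + 4m³ + 3m² + 3m + 3.
Then f(-1) = -3.

-3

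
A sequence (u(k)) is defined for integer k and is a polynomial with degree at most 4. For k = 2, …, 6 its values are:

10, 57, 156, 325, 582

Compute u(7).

945

First differences: 47, 99, 169, 257. Second differences: 52, 70, 88. Third differences: 18, 18.
Level-3 differences are constant, so u has degree 3.
Fitting a degree-3 polynomial gives u(k) = 3k³ - k² - 5k.
Then u(7) = 945.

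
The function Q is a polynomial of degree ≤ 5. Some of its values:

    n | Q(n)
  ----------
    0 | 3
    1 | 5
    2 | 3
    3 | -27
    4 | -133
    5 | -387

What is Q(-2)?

-37

Write Q(n) = an^5 + bn^4 + cn³ + dn² + en + p; the 6 given values yield a linear system in the 6 coefficients.
Solving, the leading coefficient vanishes, and Q(n) = -n^4 + 2n³ - n² + 2n + 3.
Then Q(-2) = -37.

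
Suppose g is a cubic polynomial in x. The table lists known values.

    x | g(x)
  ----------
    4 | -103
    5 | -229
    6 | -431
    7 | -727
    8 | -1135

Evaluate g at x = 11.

-3211

First differences: -126, -202, -296, -408. Second differences: -76, -94, -112. Third differences: -18, -18.
Level-3 differences are constant, so g has degree 3.
Fitting a degree-3 polynomial gives g(x) = -3x³ + 7x² - 6x + 1.
Then g(11) = -3211.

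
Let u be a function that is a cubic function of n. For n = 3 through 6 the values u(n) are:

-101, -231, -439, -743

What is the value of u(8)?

-1711

Write u(n) = an³ + bn² + cn + d; the 4 given values yield a linear system in the 4 coefficients.
Solving, u(n) = -3n³ - 3n² + 2n + 1.
Then u(8) = -1711.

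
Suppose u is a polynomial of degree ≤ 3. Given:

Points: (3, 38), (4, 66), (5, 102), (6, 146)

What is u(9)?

326

First differences: 28, 36, 44. Second differences: 8, 8.
Level-2 differences are constant, so u has degree 2.
Fitting a degree-2 polynomial gives u(m) = 4m² + 2.
Then u(9) = 326.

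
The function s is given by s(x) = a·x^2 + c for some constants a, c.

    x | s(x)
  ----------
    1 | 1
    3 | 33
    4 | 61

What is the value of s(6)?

From s(1) = 1 and s(3) = 33: 1a + c = 1 and 9a + c = 33.
Subtracting: 8a = 32, so a = 4; then c = 1 − 4·1 = -3.
So s(x) = 4x² − 3, and s(6) = 141.

141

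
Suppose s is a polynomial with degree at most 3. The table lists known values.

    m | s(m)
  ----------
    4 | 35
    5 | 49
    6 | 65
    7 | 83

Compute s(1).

5

First differences: 14, 16, 18. Second differences: 2, 2.
Level-2 differences are constant, so s has degree 2.
Fitting a degree-2 polynomial gives s(m) = m² + 5m - 1.
Then s(1) = 5.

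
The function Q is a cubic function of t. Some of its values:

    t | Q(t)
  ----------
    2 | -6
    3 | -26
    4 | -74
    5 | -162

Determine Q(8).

-786

Write Q(t) = at³ + bt² + ct + d; the 4 given values yield a linear system in the 4 coefficients.
Solving, Q(t) = -2t³ + 4t² - 2t - 2.
Then Q(8) = -786.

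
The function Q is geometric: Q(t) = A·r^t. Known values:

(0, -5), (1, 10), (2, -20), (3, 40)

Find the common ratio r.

Consecutive ratio: 10/(-5) = -2, and -20/10 = -2, so r = -2.
Then A·(-2)^0 = -5 gives A = -5, and Q(t) = -5·(-2)^t.

-2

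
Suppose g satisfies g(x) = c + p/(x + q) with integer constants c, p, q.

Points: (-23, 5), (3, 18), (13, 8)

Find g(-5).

(g(x) − c)(x + q) = p for each data point; the three points give a linear system in c and q, then p follows.
Solving: c = 6, q = -1, p = 24, so g(x) = 6 + 24/(x − 1).
Then g(-5) = 6 + 24/(-6) = 2.

2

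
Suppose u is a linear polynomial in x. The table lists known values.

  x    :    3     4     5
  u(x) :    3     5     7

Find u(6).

9

Write u(x) = ax + b; the 3 given values yield a linear system in the 2 coefficients.
Solving, u(x) = 2x - 3.
Then u(6) = 9.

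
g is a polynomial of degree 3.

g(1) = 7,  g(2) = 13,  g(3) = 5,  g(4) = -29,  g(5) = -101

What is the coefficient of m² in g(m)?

First differences: 6, -8, -34, -72. Second differences: -14, -26, -38. Third differences: -12, -12.
Level-3 differences are constant, so g has degree 3.
Fitting a degree-3 polynomial gives g(m) = -2m³ + 5m² + 5m - 1.
The coefficient of m² is 5.

5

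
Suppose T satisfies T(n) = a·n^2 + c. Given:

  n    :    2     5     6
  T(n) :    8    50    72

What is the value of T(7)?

From T(2) = 8 and T(5) = 50: 4a + c = 8 and 25a + c = 50.
Subtracting: 21a = 42, so a = 2; then c = 8 − 2·4 = 0.
So T(n) = 2n² + 0, and T(7) = 98.

98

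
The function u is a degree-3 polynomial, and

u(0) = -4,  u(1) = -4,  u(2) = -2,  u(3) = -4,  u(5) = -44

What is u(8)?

Write u(t) = at³ + bt² + ct + d; the 5 given values yield a linear system in the 4 coefficients.
Solving, u(t) = -t³ + 4t² - 3t - 4.
Then u(8) = -284.

-284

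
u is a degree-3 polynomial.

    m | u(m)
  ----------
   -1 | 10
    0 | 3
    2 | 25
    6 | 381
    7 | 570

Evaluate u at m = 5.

238

Write u(m) = am³ + bm² + cm + d; the 5 given values yield a linear system in the 4 coefficients.
Solving, u(m) = m³ + 5m² - 3m + 3.
Then u(5) = 238.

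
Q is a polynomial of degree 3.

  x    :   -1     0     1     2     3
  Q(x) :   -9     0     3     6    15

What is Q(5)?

75

Write Q(x) = ax³ + bx² + cx + d; the 5 given values yield a linear system in the 4 coefficients.
Solving, Q(x) = x³ - 3x² + 5x.
Then Q(5) = 75.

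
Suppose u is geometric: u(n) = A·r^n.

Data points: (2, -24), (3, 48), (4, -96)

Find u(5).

192

Consecutive ratio: 48/(-24) = -2, and -96/48 = -2, so r = -2.
Then A·(-2)^2 = -24 gives A = -6, and u(n) = -6·(-2)^n.
u(5) = -6·(-2)^5 = 192.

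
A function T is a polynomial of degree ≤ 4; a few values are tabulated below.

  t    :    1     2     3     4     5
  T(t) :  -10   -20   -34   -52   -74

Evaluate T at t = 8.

First differences: -10, -14, -18, -22. Second differences: -4, -4, -4.
Level-2 differences are constant, so T has degree 2.
Fitting a degree-2 polynomial gives T(t) = -2t² - 4t - 4.
Then T(8) = -164.

-164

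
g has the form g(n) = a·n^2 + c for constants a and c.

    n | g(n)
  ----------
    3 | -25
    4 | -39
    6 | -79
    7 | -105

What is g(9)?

-169

From g(3) = -25 and g(4) = -39: 9a + c = -25 and 16a + c = -39.
Subtracting: 7a = -14, so a = -2; then c = -25 − (-2)·9 = -7.
So g(n) = -2n² − 7, and g(9) = -169.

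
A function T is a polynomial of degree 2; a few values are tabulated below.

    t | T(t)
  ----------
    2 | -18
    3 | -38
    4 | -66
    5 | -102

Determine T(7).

-198

First differences: -20, -28, -36. Second differences: -8, -8.
Level-2 differences are constant, so T has degree 2.
Fitting a degree-2 polynomial gives T(t) = -4t² - 2.
Then T(7) = -198.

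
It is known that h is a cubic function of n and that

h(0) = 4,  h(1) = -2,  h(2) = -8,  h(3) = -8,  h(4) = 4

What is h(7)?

172

First differences: -6, -6, 0, 12. Second differences: 0, 6, 12. Third differences: 6, 6.
Level-3 differences are constant, so h has degree 3.
Fitting a degree-3 polynomial gives h(n) = n³ - 3n² - 4n + 4.
Then h(7) = 172.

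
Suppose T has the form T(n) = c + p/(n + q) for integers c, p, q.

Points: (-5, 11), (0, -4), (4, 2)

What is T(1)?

-1

(T(n) − c)(n + q) = p for each data point; the three points give a linear system in c and q, then p follows.
Solving: c = 5, q = 2, p = -18, so T(n) = 5 − 18/(n + 2).
Then T(1) = 5 − 18/3 = -1.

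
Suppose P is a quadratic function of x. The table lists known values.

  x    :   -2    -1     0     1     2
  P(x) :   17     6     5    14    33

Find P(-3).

Write P(x) = ax² + bx + c; the 5 given values yield a linear system in the 3 coefficients.
Solving, P(x) = 5x² + 4x + 5.
Then P(-3) = 38.

38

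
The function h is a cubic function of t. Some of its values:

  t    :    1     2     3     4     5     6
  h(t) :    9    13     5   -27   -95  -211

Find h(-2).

45

Write h(t) = at³ + bt² + ct + d; the 6 given values yield a linear system in the 4 coefficients.
Solving, h(t) = -2t³ + 6t² + 5.
Then h(-2) = 45.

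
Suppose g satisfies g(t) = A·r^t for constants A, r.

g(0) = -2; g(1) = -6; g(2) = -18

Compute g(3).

-54

Consecutive ratio: -6/(-2) = 3, and -18/(-6) = 3, so r = 3.
Then A·3^0 = -2 gives A = -2, and g(t) = -2·3^t.
g(3) = -2·3^3 = -54.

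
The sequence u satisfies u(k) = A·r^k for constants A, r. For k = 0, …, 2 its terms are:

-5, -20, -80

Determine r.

4

Consecutive ratio: -20/(-5) = 4, and -80/(-20) = 4, so r = 4.
Then A·4^0 = -5 gives A = -5, and u(k) = -5·4^k.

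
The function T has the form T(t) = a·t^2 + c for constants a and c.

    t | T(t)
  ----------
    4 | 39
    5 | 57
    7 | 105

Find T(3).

From T(4) = 39 and T(5) = 57: 16a + c = 39 and 25a + c = 57.
Subtracting: 9a = 18, so a = 2; then c = 39 − 2·16 = 7.
So T(t) = 2t² + 7, and T(3) = 25.

25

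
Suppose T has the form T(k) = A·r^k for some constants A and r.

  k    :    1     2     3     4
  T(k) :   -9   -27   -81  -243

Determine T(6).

Consecutive ratio: -27/(-9) = 3, and -81/(-27) = 3, so r = 3.
Then A·3^1 = -9 gives A = -3, and T(k) = -3·3^k.
T(6) = -3·3^6 = -2187.

-2187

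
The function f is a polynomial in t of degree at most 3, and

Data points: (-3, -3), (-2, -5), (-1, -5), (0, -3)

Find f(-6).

Write f(t) = at³ + bt² + ct + d; the 4 given values yield a linear system in the 4 coefficients.
Solving, the leading coefficient vanishes, and f(t) = t² + 3t - 3.
Then f(-6) = 15.

15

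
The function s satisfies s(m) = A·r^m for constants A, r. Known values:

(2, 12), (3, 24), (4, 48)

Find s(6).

192

Consecutive ratio: 24/12 = 2, and 48/24 = 2, so r = 2.
Then A·2^2 = 12 gives A = 3, and s(m) = 3·2^m.
s(6) = 3·2^6 = 192.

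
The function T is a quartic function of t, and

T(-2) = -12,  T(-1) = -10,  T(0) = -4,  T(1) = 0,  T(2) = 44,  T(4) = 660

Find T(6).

3140

Write T(t) = at^4 + bt³ + ct² + dt + e; the 6 given values yield a linear system in the 5 coefficients.
Solving, T(t) = 2t^4 + 3t³ - 3t² + 2t - 4.
Then T(6) = 3140.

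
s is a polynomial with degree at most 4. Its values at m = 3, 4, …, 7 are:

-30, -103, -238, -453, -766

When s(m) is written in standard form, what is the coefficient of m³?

-3

First differences: -73, -135, -215, -313. Second differences: -62, -80, -98. Third differences: -18, -18.
Level-3 differences are constant, so s has degree 3.
Fitting a degree-3 polynomial gives s(m) = -3m³ + 5m² + 3m - 3.
The coefficient of m³ is -3.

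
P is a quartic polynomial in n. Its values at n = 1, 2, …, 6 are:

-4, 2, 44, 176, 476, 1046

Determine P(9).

First differences: 6, 42, 132, 300, 570. Second differences: 36, 90, 168, 270. Third differences: 54, 78, 102. Fourth differences: 24, 24.
Level-4 differences are constant, so P has degree 4.
Fitting a degree-4 polynomial gives P(n) = n^4 - n³ - n² + n - 4.
Then P(9) = 5756.

5756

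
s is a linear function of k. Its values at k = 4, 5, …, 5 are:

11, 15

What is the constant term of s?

Write s(k) = ak + b; the 2 given values yield a linear system in the 2 coefficients.
Solving, s(k) = 4k - 5.
The constant term is s(0) = -5.

-5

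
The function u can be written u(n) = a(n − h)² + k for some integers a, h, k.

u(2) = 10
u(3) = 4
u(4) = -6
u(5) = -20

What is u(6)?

First differences -6, -10, -14; second difference -4 = 2a, so a = -2.
Expanding, the n-coefficient is −2ah = 4h; matching it to the data gives h = 1, and then k = 12.
So u(n) = -2(n − 1)² + 12.
u(6) = -2·5² + 12 = -38.

-38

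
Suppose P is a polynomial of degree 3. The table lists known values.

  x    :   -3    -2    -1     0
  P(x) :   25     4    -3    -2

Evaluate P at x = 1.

1

Write P(x) = ax³ + bx² + cx + d; the 4 given values yield a linear system in the 4 coefficients.
Solving, P(x) = -x³ + x² + 3x - 2.
Then P(1) = 1.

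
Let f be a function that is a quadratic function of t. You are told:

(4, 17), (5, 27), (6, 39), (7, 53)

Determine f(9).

First differences: 10, 12, 14. Second differences: 2, 2.
Level-2 differences are constant, so f has degree 2.
Fitting a degree-2 polynomial gives f(t) = t² + t - 3.
Then f(9) = 87.

87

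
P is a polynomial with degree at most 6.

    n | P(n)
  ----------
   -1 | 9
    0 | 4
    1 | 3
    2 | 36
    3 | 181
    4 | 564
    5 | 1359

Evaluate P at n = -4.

468

First differences: -5, -1, 33, 145, 383, 795. Second differences: 4, 34, 112, 238, 412. Third differences: 30, 78, 126, 174. Fourth differences: 48, 48, 48.
Level-4 differences are constant, so P has degree 4.
Fitting a degree-4 polynomial gives P(n) = 2n^4 + n³ - 4n + 4.
Then P(-4) = 468.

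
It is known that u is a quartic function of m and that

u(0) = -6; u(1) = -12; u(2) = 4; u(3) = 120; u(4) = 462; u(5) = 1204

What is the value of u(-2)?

Write u(m) = am^4 + bm³ + cm² + dm + e; the 6 given values yield a linear system in the 5 coefficients.
Solving, u(m) = 2m^4 + m³ - 6m² - 3m - 6.
Then u(-2) = 0.

0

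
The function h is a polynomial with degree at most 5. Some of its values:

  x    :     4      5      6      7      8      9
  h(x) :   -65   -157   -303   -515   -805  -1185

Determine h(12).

-2985

Write h(x) = ax^5 + bx^4 + cx³ + dx² + ex + p; the 6 given values yield a linear system in the 6 coefficients.
Solving, the top 2 coefficients vanish, and h(x) = -2x³ + 3x² + 3x + 3.
Then h(12) = -2985.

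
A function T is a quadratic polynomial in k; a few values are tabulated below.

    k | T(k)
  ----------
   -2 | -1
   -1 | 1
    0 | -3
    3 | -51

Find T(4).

Write T(k) = ak² + bk + c; the 4 given values yield a linear system in the 3 coefficients.
Solving, T(k) = -3k² - 7k - 3.
Then T(4) = -79.

-79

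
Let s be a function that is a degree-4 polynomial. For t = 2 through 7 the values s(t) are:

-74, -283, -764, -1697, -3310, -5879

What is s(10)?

First differences: -209, -481, -933, -1613, -2569. Second differences: -272, -452, -680, -956. Third differences: -180, -228, -276. Fourth differences: -48, -48.
Level-4 differences are constant, so s has degree 4.
Fitting a degree-4 polynomial gives s(t) = -2t^4 - 2t³ - 8t² - t + 8.
Then s(10) = -22802.

-22802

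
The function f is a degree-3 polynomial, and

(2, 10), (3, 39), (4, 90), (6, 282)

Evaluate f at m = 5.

169

Write f(m) = am³ + bm² + cm + d; the 4 given values yield a linear system in the 4 coefficients.
Solving, f(m) = m³ + 2m² - 6.
Then f(5) = 169.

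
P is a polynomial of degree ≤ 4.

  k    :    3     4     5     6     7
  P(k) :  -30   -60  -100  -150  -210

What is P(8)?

-280

Write P(k) = ak^4 + bk³ + ck² + dk + e; the 5 given values yield a linear system in the 5 coefficients.
Solving, the top 2 coefficients vanish, and P(k) = -5k² + 5k.
Then P(8) = -280.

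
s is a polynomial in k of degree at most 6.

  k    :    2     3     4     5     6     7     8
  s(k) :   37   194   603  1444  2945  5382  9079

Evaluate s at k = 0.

First differences: 157, 409, 841, 1501, 2437, 3697. Second differences: 252, 432, 660, 936, 1260. Third differences: 180, 228, 276, 324. Fourth differences: 48, 48, 48.
Level-4 differences are constant, so s has degree 4.
Fitting a degree-4 polynomial gives s(k) = 2k^4 + 2k³ - 2k² - k - 1.
Then s(0) = -1.

-1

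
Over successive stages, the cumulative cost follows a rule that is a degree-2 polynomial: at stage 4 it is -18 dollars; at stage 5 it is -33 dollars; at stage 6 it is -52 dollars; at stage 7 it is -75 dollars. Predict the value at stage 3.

Write the value at k as u(k).
First differences: -15, -19, -23. Second differences: -4, -4.
Level-2 differences are constant, so u has degree 2.
Fitting a degree-2 polynomial gives u(k) = -2k² + 3k + 2.
Then u(3) = -7.

-7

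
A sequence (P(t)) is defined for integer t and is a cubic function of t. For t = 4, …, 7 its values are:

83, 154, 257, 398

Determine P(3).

38

Write P(t) = at³ + bt² + ct + d; the 4 given values yield a linear system in the 4 coefficients.
Solving, P(t) = t³ + t² + t - 1.
Then P(3) = 38.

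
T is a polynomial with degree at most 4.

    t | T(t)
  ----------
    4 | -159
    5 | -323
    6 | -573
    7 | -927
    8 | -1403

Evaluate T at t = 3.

First differences: -164, -250, -354, -476. Second differences: -86, -104, -122. Third differences: -18, -18.
Level-3 differences are constant, so T has degree 3.
Fitting a degree-3 polynomial gives T(t) = -3t³ + 2t² + t - 3.
Then T(3) = -63.

-63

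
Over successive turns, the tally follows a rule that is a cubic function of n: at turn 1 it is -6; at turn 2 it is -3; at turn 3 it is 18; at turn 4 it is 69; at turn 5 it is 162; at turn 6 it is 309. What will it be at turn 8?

Write the value at n as P(n).
Write P(n) = an³ + bn² + cn + d; the 6 given values yield a linear system in the 4 coefficients.
Solving, P(n) = 2n³ - 3n² - 2n - 3.
Then P(8) = 813.

813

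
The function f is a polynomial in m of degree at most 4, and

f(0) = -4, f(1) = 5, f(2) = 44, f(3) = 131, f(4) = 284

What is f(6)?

First differences: 9, 39, 87, 153. Second differences: 30, 48, 66. Third differences: 18, 18.
Level-3 differences are constant, so f has degree 3.
Fitting a degree-3 polynomial gives f(m) = 3m³ + 6m² - 4.
Then f(6) = 860.

860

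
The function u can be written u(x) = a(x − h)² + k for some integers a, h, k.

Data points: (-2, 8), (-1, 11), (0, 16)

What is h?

First differences 3, 5; second difference 2 = 2a, so a = 1.
Expanding, the x-coefficient is −2ah = -2h; matching it to the data gives h = -3, and then k = 7.
So u(x) = 1(x + 3)² + 7.
Hence h = -3.

-3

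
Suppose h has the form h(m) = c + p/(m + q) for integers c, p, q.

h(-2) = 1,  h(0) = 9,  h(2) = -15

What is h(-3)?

(h(m) − c)(m + q) = p for each data point; the three points give a linear system in c and q, then p follows.
Solving: c = -3, q = -1, p = -12, so h(m) = -3 − 12/(m − 1).
Then h(-3) = -3 − 12/(-4) = 0.

0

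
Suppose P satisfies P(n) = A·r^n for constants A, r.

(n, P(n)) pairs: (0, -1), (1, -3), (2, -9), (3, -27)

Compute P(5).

-243

Consecutive ratio: -3/(-1) = 3, and -9/(-3) = 3, so r = 3.
Then A·3^0 = -1 gives A = -1, and P(n) = -1·3^n.
P(5) = -1·3^5 = -243.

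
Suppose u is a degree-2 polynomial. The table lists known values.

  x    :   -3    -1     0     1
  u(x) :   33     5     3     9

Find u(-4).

Write u(x) = ax² + bx + c; the 4 given values yield a linear system in the 3 coefficients.
Solving, u(x) = 4x² + 2x + 3.
Then u(-4) = 59.

59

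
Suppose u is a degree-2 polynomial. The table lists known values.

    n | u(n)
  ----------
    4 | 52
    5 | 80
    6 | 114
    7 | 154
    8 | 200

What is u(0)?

0

Write u(n) = an² + bn + c; the 5 given values yield a linear system in the 3 coefficients.
Solving, u(n) = 3n² + n.
The constant term is u(0) = 0.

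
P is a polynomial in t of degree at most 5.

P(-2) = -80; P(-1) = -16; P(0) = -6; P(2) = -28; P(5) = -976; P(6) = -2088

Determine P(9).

Write P(t) = at^5 + bt^4 + ct³ + dt² + et + p; the 6 given values yield a linear system in the 6 coefficients.
Solving, the leading coefficient vanishes, and P(t) = -2t^4 + 3t³ - 4t² + t - 6.
Then P(9) = -11256.

-11256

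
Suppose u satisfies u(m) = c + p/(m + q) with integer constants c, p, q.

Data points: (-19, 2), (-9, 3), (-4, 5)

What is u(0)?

(u(m) − c)(m + q) = p for each data point; the three points give a linear system in c and q, then p follows.
Solving: c = 1, q = -1, p = -20, so u(m) = 1 − 20/(m − 1).
Then u(0) = 1 − 20/(-1) = 21.

21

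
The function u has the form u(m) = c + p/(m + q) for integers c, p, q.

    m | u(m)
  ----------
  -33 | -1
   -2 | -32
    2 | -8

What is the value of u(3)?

-7

(u(m) − c)(m + q) = p for each data point; the three points give a linear system in c and q, then p follows.
Solving: c = -2, q = 3, p = -30, so u(m) = -2 − 30/(m + 3).
Then u(3) = -2 − 30/6 = -7.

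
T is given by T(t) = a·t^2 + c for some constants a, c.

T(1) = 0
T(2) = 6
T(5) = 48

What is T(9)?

160

From T(1) = 0 and T(2) = 6: 1a + c = 0 and 4a + c = 6.
Subtracting: 3a = 6, so a = 2; then c = 0 − 2·1 = -2.
So T(t) = 2t² − 2, and T(9) = 160.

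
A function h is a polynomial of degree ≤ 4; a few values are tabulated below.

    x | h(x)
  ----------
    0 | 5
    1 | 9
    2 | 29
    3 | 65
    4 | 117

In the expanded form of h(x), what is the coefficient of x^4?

0

First differences: 4, 20, 36, 52. Second differences: 16, 16, 16.
Level-2 differences are constant, so h has degree 2.
Fitting a degree-2 polynomial gives h(x) = 8x² - 4x + 5.
The coefficient of x^4 is 0.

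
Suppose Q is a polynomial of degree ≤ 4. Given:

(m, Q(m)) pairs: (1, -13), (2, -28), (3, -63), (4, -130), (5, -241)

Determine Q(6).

Write Q(m) = am^4 + bm³ + cm² + dm + e; the 5 given values yield a linear system in the 5 coefficients.
Solving, the leading coefficient vanishes, and Q(m) = -2m³ + 2m² - 7m - 6.
Then Q(6) = -408.

-408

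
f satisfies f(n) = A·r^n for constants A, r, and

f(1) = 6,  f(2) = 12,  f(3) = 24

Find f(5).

96

Consecutive ratio: 12/6 = 2, and 24/12 = 2, so r = 2.
Then A·2^1 = 6 gives A = 3, and f(n) = 3·2^n.
f(5) = 3·2^5 = 96.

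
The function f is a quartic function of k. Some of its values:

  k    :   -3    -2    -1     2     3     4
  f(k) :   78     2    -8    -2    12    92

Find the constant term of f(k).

Write f(k) = ak^4 + bk³ + ck² + dk + e; the 6 given values yield a linear system in the 5 coefficients.
Solving, f(k) = k^4 - 2k³ - 4k² + 7k.
The constant term is f(0) = 0.

0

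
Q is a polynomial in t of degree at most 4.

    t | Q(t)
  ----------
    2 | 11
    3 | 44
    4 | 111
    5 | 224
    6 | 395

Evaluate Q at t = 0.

Write Q(t) = at^4 + bt³ + ct² + dt + e; the 5 given values yield a linear system in the 5 coefficients.
Solving, the leading coefficient vanishes, and Q(t) = 2t³ - t² - 1.
Then Q(0) = -1.

-1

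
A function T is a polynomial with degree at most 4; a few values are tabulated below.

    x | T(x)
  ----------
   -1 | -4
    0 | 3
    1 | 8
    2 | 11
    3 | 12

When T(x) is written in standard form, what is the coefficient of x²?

-1

First differences: 7, 5, 3, 1. Second differences: -2, -2, -2.
Level-2 differences are constant, so T has degree 2.
Fitting a degree-2 polynomial gives T(x) = -x² + 6x + 3.
The coefficient of x² is -1.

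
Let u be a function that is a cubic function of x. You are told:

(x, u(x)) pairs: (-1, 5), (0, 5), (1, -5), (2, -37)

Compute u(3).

-103

Write u(x) = ax³ + bx² + cx + d; the 4 given values yield a linear system in the 4 coefficients.
Solving, u(x) = -2x³ - 5x² - 3x + 5.
Then u(3) = -103.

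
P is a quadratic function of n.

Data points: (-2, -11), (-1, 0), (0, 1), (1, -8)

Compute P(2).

Write P(n) = an² + bn + c; the 4 given values yield a linear system in the 3 coefficients.
Solving, P(n) = -5n² - 4n + 1.
Then P(2) = -27.

-27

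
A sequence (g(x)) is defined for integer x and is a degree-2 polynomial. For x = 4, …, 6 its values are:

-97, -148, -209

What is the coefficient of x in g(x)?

-6

Write g(x) = ax² + bx + c; the 3 given values yield a linear system in the 3 coefficients.
Solving, g(x) = -5x² - 6x + 7.
The coefficient of x is -6.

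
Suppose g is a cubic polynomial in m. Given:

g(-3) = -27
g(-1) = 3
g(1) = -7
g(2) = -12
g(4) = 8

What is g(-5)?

Write g(m) = am³ + bm² + cm + d; the 5 given values yield a linear system in the 4 coefficients.
Solving, g(m) = m³ - 2m² - 6m.
Then g(-5) = -145.

-145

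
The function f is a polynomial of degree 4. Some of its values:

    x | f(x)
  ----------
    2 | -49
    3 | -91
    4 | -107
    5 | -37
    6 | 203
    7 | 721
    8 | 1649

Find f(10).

5383

First differences: -42, -16, 70, 240, 518, 928. Second differences: 26, 86, 170, 278, 410. Third differences: 60, 84, 108, 132. Fourth differences: 24, 24, 24.
Level-4 differences are constant, so f has degree 4.
Fitting a degree-4 polynomial gives f(x) = x^4 - 4x³ - 6x² - x - 7.
Then f(10) = 5383.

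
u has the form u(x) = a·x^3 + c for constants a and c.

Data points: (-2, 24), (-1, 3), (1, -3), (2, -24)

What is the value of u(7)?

-1029

From u(-2) = 24 and u(-1) = 3: -8a + c = 24 and -1a + c = 3.
Subtracting: 7a = -21, so a = -3; then c = 24 − (-3)·(-8) = 0.
So u(x) = -3x³ + 0, and u(7) = -1029.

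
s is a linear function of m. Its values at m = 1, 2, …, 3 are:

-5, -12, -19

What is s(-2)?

Write s(m) = am + b; the 3 given values yield a linear system in the 2 coefficients.
Solving, s(m) = -7m + 2.
Then s(-2) = 16.

16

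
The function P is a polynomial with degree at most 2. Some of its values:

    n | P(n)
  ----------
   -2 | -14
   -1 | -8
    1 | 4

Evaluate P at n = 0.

-2

Write P(n) = an² + bn + c; the 3 given values yield a linear system in the 3 coefficients.
Solving, the leading coefficient vanishes, and P(n) = 6n - 2.
Then P(0) = -2.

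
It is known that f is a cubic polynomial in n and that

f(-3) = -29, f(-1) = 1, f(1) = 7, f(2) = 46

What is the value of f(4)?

286

Write f(n) = an³ + bn² + cn + d; the 4 given values yield a linear system in the 4 coefficients.
Solving, f(n) = 3n³ + 6n² - 2.
Then f(4) = 286.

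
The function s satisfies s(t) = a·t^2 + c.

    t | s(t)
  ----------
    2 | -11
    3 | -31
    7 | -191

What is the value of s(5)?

From s(2) = -11 and s(3) = -31: 4a + c = -11 and 9a + c = -31.
Subtracting: 5a = -20, so a = -4; then c = -11 − (-4)·4 = 5.
So s(t) = -4t² + 5, and s(5) = -95.

-95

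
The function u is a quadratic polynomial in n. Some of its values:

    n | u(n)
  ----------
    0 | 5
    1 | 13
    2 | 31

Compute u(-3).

Write u(n) = an² + bn + c; the 3 given values yield a linear system in the 3 coefficients.
Solving, u(n) = 5n² + 3n + 5.
Then u(-3) = 41.

41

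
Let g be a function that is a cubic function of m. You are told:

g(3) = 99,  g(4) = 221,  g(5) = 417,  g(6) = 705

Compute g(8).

1629

Write g(m) = am³ + bm² + cm + d; the 4 given values yield a linear system in the 4 coefficients.
Solving, g(m) = 3m³ + m² + 4m - 3.
Then g(8) = 1629.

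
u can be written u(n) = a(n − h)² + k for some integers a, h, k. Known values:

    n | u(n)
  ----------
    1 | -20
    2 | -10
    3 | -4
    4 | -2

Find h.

First differences 10, 6, 2; second difference -4 = 2a, so a = -2.
Expanding, the n-coefficient is −2ah = 4h; matching it to the data gives h = 4, and then k = -2.
So u(n) = -2(n − 4)² − 2.
Hence h = 4.

4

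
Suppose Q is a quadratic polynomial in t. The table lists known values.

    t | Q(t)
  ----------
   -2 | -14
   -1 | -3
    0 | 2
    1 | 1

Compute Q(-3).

-31

First differences: 11, 5, -1. Second differences: -6, -6.
Level-2 differences are constant, so Q has degree 2.
Fitting a degree-2 polynomial gives Q(t) = -3t² + 2t + 2.
Then Q(-3) = -31.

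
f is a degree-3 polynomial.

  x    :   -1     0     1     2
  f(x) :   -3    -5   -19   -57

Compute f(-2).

Write f(x) = ax³ + bx² + cx + d; the 4 given values yield a linear system in the 4 coefficients.
Solving, f(x) = -2x³ - 6x² - 6x - 5.
Then f(-2) = -1.

-1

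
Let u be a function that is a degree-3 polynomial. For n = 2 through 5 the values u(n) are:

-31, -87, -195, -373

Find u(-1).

Write u(n) = an³ + bn² + cn + d; the 4 given values yield a linear system in the 4 coefficients.
Solving, u(n) = -3n³ + n² - 4n - 3.
Then u(-1) = 5.

5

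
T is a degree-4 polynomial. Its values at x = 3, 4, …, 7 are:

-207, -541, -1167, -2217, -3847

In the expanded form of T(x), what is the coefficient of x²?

Write T(x) = ax^4 + bx³ + cx² + dx + e; the 5 given values yield a linear system in the 5 coefficients.
Solving, T(x) = -x^4 - 4x³ - x² - 4x + 3.
The coefficient of x² is -1.

-1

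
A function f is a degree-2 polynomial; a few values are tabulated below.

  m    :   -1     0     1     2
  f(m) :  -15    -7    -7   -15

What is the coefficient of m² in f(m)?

First differences: 8, 0, -8. Second differences: -8, -8.
Level-2 differences are constant, so f has degree 2.
Fitting a degree-2 polynomial gives f(m) = -4m² + 4m - 7.
The coefficient of m² is -4.

-4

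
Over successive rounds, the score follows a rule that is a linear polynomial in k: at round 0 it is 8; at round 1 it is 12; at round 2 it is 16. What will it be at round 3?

20

Write the value at k as s(k).
First differences: 4, 4.
Level-1 differences are constant, so s has degree 1.
Extending the table by one column gives the next first difference 4, so s(3) = 16 + 4 = 20.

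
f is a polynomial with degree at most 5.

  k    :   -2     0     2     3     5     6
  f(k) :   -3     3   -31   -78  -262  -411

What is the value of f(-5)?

18

Write f(k) = ak^5 + bk^4 + ck³ + dk² + ek + p; the 6 given values yield a linear system in the 6 coefficients.
Solving, the top 2 coefficients vanish, and f(k) = -k³ - 5k² - 3k + 3.
Then f(-5) = 18.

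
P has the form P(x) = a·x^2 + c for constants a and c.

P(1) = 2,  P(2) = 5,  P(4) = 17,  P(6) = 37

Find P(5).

From P(1) = 2 and P(2) = 5: 1a + c = 2 and 4a + c = 5.
Subtracting: 3a = 3, so a = 1; then c = 2 − 1·1 = 1.
So P(x) = 1x² + 1, and P(5) = 26.

26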